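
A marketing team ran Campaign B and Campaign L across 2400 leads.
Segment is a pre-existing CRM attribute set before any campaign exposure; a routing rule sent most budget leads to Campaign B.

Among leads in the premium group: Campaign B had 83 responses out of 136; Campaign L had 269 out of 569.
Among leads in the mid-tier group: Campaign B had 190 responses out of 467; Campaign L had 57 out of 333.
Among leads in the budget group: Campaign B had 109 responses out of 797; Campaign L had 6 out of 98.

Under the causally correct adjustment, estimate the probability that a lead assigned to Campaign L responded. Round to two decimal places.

Customer segment satisfies the back-door criterion: it is not a descendant of the campaign, and it blocks the spurious path from campaign to outcome. Adjusting for it (i.e., using the within-customer segment rates) gives the causal effect.
Standardising Campaign L to the population customer segment mix: 0.294·269/569 + 0.333·57/333 + 0.373·6/98 = 0.219.

0.22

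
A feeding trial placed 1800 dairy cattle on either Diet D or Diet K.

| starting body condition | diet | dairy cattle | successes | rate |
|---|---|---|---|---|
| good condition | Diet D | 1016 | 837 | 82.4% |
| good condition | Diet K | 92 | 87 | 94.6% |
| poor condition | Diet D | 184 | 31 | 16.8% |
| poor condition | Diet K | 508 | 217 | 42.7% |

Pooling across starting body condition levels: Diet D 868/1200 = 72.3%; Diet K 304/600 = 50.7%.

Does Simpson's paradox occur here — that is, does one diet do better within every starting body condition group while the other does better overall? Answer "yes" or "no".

Within each starting body condition level (good condition 82.4% vs 94.6%; poor condition 16.8% vs 42.7%), Diet K has the higher rate every time. Pooled: 72.3% vs 50.7% — Diet D has the higher rate overall. The two comparisons disagree.

yes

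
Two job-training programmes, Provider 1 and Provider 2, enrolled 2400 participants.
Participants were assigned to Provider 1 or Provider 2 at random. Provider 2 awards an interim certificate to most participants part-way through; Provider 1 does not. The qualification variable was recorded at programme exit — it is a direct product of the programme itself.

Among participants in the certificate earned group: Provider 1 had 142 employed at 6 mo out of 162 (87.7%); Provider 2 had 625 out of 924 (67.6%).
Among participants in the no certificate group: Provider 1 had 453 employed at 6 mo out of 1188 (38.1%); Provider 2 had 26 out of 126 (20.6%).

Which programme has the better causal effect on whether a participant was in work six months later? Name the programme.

Provider 1 is higher inside every qualification attained during the programme stratum but Provider 2 is higher in aggregate. Whether to stratify depends on how qualification attained during the programme relates to the programme.
Qualification attained during the programme lies on the pathway programme → qualification attained during the programme → outcome, so adjusting for it blocks the indirect effect. For the total causal effect of programme, use the unadjusted pooled rates.
Pooled: Provider 1 44.1% vs Provider 2 62.0%; Provider 2 is higher overall.

Provider 2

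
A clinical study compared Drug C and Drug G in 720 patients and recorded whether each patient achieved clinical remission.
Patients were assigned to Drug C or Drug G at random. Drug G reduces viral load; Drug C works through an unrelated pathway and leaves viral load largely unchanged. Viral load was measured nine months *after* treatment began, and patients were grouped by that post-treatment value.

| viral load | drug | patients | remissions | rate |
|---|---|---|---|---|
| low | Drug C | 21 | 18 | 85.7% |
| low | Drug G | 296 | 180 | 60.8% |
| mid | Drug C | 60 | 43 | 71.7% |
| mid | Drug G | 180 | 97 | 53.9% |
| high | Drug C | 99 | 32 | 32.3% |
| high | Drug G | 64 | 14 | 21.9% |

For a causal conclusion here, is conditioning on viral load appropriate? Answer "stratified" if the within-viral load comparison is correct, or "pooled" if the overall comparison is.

Stratifying would compare drugs among patients the drugs themselves sorted into viral load groups — a form of selection on an intermediate. The unconditioned pooled rates give the total causal effect.
Pooled: Drug C 51.7% vs Drug G 53.9%; Drug G is higher overall.

pooled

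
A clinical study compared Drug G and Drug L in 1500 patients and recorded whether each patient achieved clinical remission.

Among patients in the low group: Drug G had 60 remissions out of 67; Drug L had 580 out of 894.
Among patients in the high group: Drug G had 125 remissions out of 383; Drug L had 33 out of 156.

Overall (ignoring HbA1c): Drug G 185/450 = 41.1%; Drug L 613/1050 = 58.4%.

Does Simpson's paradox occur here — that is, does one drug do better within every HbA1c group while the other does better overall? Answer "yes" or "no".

Within each HbA1c level (low 89.6% vs 64.9%; high 32.6% vs 21.2%), Drug G has the higher rate every time. Pooled: 41.1% vs 58.4% — Drug L has the higher rate overall. The two comparisons disagree.

yes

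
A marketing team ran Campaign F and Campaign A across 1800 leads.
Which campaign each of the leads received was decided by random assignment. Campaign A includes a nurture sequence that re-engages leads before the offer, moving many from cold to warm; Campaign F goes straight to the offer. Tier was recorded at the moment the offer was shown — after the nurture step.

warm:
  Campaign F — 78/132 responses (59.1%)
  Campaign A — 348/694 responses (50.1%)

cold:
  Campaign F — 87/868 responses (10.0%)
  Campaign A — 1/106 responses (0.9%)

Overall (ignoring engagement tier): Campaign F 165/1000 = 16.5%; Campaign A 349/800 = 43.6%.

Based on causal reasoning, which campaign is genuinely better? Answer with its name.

Campaign F is higher inside every engagement tier stratum but Campaign A is higher in aggregate. Whether to stratify depends on how engagement tier relates to the campaign.
Engagement tier lies on the pathway campaign → engagement tier → outcome, so adjusting for it blocks the indirect effect. For the total causal effect of campaign, use the unadjusted pooled rates.
Pooled: Campaign F 16.5% vs Campaign A 43.6%; Campaign A is higher overall.

Campaign A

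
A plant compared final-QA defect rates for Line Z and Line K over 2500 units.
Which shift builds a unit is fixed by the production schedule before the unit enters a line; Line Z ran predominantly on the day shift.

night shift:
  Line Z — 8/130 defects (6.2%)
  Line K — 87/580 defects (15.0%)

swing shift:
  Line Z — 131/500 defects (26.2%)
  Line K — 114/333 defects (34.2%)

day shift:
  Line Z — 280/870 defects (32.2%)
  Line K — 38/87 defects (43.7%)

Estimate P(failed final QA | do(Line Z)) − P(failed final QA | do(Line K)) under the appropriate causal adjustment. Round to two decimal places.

-0.10

Shift is set before the line has any effect — it is not caused by the line — and it independently drives the outcome. That makes it a confounder, so the causal comparison is within shift levels.
Adjusting over the population distribution of shift: 0.284·(0.062−0.150) + 0.333·(0.262−0.342) + 0.383·(0.322−0.437) = -0.096.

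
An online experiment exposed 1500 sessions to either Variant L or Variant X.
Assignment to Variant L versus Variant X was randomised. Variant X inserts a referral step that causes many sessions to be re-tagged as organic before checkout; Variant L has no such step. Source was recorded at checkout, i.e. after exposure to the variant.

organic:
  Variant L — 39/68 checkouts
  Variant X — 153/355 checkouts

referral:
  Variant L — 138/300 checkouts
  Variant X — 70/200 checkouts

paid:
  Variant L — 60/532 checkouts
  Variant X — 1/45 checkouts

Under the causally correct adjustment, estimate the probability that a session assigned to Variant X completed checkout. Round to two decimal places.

0.37

Variant L is higher inside every traffic source stratum but Variant X is higher in aggregate. Whether to stratify depends on how traffic source relates to the variant.
Stratifying would compare variants among sessions the variants themselves sorted into traffic source groups — a form of selection on an intermediate. The unconditioned pooled rates give the total causal effect.
So P(outcome | do(Variant X)) is just the pooled rate for Variant X: 224/600 = 0.373.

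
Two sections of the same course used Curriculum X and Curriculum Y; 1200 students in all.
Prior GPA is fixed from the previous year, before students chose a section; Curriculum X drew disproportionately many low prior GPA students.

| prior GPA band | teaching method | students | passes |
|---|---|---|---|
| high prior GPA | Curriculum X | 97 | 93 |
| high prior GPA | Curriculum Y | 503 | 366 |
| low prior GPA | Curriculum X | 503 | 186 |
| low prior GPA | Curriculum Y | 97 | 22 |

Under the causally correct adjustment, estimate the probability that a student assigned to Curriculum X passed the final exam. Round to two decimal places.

Since prior GPA band is a pre-existing factor (not a product of the teaching method) and it affects the outcome on its own, it is a confounder. The stratified rates, not the pooled rate, identify the causal effect.
Standardising Curriculum X to the population prior GPA band mix: 0.500·93/97 + 0.500·186/503 = 0.664.

0.66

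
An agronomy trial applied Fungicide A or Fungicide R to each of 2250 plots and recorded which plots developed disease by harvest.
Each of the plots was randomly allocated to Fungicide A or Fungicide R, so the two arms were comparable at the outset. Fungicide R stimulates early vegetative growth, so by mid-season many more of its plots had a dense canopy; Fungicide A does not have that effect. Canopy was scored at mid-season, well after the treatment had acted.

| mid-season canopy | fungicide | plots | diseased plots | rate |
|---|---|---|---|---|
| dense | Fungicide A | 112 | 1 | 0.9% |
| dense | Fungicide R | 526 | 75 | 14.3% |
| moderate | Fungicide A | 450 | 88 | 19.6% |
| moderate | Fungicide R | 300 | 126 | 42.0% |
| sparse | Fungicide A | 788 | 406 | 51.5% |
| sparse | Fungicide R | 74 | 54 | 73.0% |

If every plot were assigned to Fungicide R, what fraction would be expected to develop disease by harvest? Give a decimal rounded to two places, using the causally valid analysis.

The mid-season canopy-specific comparison favours Fungicide A throughout, but the pooled figures favour Fungicide R. The question is whether to condition on mid-season canopy.
Mid-season canopy here is a post-treatment variable shaped by the fungicide; conditioning on it would introduce bias rather than remove it. The overall comparison is the causal one.
So P(outcome | do(Fungicide R)) is just the pooled rate for Fungicide R: 255/900 = 0.283.

0.28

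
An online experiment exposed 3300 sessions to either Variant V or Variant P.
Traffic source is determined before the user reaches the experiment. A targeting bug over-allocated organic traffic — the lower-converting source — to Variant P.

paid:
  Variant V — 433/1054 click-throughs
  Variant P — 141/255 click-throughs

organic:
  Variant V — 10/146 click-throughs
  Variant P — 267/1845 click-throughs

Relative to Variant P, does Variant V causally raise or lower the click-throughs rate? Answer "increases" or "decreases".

Traffic source differs across variants for reasons unrelated to any effect of the variant itself, and it separately predicts the outcome — a classic confounder. We must compare within traffic source levels.
Within each level — paid: 41.1% vs 55.3%; organic: 6.8% vs 14.5% — Variant P is higher every time.

decreases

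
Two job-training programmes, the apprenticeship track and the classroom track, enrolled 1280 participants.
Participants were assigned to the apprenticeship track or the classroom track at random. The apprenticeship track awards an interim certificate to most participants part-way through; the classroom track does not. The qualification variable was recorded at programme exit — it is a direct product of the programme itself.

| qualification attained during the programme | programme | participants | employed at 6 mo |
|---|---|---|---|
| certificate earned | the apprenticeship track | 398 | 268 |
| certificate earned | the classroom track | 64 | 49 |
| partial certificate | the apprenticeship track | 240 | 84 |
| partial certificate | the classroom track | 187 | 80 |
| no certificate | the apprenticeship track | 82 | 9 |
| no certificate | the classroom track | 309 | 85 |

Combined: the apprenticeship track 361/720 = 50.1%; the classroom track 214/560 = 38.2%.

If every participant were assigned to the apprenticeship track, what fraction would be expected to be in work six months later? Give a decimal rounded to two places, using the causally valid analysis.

Within every qualification attained during the programme level the classroom track has the higher rate, yet pooled the apprenticeship track does — Simpson's reversal.
The distribution of qualification attained during the programme is itself part of what the programme does — it is an intermediate outcome. Holding it fixed would remove that part of the effect; the total effect is the pooled difference.
So P(outcome | do(the apprenticeship track)) is just the pooled rate for the apprenticeship track: 361/720 = 0.501.

0.50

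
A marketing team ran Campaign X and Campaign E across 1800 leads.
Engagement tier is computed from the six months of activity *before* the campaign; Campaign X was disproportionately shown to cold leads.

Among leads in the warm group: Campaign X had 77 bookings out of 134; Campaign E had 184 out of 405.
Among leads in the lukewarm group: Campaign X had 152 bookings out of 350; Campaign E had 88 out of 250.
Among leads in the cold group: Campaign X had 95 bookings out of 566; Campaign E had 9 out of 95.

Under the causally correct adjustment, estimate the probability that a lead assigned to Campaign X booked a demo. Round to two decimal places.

0.38

Within every engagement tier level Campaign X has the higher rate, yet pooled Campaign E does — Simpson's reversal.
Since engagement tier is a pre-existing factor (not a product of the campaign) and it affects the outcome on its own, it is a confounder. The stratified rates, not the pooled rate, identify the causal effect.
Standardising Campaign X to the population engagement tier mix: 0.299·77/134 + 0.333·152/350 + 0.367·95/566 = 0.378.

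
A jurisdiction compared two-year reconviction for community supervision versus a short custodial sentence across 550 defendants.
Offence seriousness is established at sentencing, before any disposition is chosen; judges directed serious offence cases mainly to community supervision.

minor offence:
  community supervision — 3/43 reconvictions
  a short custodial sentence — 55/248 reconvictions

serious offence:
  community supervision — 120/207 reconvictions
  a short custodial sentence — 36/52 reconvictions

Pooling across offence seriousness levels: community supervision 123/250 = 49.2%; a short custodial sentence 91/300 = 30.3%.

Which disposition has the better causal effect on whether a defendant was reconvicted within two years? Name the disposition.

Within every offence seriousness level community supervision has the lower rate, yet pooled a short custodial sentence does — Simpson's reversal.
Offence seriousness differs across dispositions for reasons unrelated to any effect of the disposition itself, and it separately predicts the outcome — a classic confounder. We must compare within offence seriousness levels.
Within each level — minor offence: 7.0% vs 22.2%; serious offence: 58.0% vs 69.2% — community supervision is lower every time.

community supervision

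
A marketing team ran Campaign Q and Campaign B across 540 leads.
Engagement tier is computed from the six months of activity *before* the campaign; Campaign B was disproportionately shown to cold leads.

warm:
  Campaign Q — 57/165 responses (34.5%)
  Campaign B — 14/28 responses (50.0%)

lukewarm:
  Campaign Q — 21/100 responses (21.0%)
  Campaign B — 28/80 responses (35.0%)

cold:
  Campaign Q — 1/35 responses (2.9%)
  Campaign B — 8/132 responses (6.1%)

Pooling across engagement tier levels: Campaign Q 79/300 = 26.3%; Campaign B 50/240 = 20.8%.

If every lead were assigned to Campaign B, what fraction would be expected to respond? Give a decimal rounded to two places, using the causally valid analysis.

Within every engagement tier level Campaign B has the higher rate, yet pooled Campaign Q does — Simpson's reversal.
Here engagement tier is a common cause — it drives both which campaign a case falls under and the outcome. The crude comparison mixes populations; the stratum-specific rates are the causally relevant ones.
Standardising Campaign B to the population engagement tier mix: 0.357·14/28 + 0.333·28/80 + 0.309·8/132 = 0.314.

0.31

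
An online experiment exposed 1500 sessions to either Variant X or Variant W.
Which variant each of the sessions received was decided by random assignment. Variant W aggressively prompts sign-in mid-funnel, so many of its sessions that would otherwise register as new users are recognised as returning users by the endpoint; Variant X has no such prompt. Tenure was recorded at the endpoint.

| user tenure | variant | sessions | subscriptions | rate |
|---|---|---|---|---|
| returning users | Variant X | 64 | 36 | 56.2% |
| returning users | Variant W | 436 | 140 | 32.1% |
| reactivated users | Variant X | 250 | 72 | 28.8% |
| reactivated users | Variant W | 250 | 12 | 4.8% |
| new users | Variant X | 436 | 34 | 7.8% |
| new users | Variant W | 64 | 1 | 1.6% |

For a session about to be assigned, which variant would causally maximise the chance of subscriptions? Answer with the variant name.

Variant W

Stratifying would compare variants among sessions the variants themselves sorted into user tenure groups — a form of selection on an intermediate. The unconditioned pooled rates give the total causal effect.
Pooled: Variant X 18.9% vs Variant W 20.4%; Variant W is higher overall.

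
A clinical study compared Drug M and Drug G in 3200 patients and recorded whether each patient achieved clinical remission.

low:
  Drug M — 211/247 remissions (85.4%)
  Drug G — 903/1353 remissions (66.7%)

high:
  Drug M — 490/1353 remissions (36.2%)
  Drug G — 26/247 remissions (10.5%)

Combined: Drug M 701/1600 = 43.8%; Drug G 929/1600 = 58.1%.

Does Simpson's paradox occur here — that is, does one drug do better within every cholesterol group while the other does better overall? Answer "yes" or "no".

Within each cholesterol level (low 85.4% vs 66.7%; high 36.2% vs 10.5%), Drug M has the higher rate every time. Pooled: 43.8% vs 58.1% — Drug G has the higher rate overall. The two comparisons disagree.

yes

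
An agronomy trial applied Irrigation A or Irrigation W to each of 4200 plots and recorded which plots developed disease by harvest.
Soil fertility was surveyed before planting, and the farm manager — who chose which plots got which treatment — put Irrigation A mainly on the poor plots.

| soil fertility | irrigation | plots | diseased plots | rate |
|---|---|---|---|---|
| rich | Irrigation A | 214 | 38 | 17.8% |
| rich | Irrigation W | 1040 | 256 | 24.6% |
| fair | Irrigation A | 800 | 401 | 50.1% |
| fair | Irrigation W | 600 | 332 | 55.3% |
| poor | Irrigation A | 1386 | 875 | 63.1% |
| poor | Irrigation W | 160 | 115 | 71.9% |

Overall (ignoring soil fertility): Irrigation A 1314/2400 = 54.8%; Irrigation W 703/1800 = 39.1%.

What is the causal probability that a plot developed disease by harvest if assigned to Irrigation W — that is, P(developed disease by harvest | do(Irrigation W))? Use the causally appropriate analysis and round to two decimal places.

The soil fertility-specific comparison favours Irrigation A throughout, but the pooled figures favour Irrigation W. The question is whether to condition on soil fertility.
Nothing the irrigation does changes soil fertility; the imbalance is an allocation artefact. With soil fertility also predicting the outcome, the pooled figure is confounded, and the within-stratum comparison is the causal one.
Standardising Irrigation W to the population soil fertility mix: 0.299·256/1040 + 0.333·332/600 + 0.368·115/160 = 0.523.

0.52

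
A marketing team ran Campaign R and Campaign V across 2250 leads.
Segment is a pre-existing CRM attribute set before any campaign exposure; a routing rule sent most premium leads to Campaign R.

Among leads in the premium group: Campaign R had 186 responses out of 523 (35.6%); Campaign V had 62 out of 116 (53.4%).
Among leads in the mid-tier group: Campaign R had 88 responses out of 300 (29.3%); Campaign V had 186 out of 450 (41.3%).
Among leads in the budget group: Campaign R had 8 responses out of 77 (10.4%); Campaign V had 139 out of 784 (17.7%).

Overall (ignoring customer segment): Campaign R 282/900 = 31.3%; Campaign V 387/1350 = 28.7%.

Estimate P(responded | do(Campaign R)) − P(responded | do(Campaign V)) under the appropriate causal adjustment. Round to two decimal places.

Nothing the campaign does changes customer segment; the imbalance is an allocation artefact. With customer segment also predicting the outcome, the pooled figure is confounded, and the within-stratum comparison is the causal one.
Adjusting over the population distribution of customer segment: 0.284·(0.356−0.534) + 0.333·(0.293−0.413) + 0.383·(0.104−0.177) = -0.119.

-0.12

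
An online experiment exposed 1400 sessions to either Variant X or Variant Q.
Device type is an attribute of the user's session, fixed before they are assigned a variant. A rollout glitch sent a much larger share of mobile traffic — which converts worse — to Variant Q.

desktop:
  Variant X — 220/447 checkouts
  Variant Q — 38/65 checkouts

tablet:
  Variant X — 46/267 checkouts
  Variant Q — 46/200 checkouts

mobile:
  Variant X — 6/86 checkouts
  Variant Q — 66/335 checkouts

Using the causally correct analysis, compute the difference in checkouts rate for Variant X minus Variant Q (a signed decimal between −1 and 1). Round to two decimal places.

-0.09

Since device type is a pre-existing factor (not a product of the variant) and it affects the outcome on its own, it is a confounder. The stratified rates, not the pooled rate, identify the causal effect.
Adjusting over the population distribution of device type: 0.366·(0.492−0.585) + 0.334·(0.172−0.230) + 0.301·(0.070−0.197) = -0.091.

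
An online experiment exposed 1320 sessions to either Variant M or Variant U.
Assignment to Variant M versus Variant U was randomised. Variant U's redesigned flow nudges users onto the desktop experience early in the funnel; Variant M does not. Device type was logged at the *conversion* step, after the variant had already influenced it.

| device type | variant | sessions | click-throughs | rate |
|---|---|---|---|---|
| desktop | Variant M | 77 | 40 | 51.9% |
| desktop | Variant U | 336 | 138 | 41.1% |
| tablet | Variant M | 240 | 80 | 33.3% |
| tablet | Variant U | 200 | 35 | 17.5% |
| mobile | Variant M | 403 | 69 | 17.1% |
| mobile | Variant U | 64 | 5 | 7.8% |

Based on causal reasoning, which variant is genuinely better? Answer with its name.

Variant U

Because the variant influences device type, device type is a post-treatment mediator, not a confounder. Stratifying on it would bias the estimate; the causal effect is the crude pooled difference.
Pooled: Variant M 26.2% vs Variant U 29.7%; Variant U is higher overall.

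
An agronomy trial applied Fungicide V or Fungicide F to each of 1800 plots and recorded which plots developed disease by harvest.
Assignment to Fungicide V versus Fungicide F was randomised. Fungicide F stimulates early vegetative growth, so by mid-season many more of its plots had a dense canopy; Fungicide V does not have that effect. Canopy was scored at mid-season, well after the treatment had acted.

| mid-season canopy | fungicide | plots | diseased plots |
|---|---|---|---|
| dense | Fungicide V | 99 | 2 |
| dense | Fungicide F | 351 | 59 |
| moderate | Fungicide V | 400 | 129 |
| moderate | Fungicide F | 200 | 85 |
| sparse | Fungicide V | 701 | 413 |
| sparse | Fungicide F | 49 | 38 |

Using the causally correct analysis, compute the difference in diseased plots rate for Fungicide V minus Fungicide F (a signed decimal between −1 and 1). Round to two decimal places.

+0.15

Fungicide V is lower inside every mid-season canopy stratum but Fungicide F is lower in aggregate. Whether to stratify depends on how mid-season canopy relates to the fungicide.
Mid-season canopy here is a post-treatment variable shaped by the fungicide; conditioning on it would introduce bias rather than remove it. The overall comparison is the causal one.
The causal difference is the pooled difference: 0.453 − 0.303 = +0.150.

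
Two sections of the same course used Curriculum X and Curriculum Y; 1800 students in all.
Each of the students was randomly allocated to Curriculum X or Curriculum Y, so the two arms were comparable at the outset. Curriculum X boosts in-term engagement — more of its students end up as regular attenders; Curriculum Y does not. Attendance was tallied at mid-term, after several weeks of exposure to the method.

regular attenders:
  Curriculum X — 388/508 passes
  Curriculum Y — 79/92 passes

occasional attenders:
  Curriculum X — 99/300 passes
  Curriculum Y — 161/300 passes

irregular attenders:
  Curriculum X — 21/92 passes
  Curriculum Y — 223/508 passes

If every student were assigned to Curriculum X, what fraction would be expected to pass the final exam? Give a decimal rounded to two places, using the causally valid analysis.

0.56

The distribution of mid-term attendance is itself part of what the teaching method does — it is an intermediate outcome. Holding it fixed would remove that part of the effect; the total effect is the pooled difference.
So P(outcome | do(Curriculum X)) is just the pooled rate for Curriculum X: 508/900 = 0.564.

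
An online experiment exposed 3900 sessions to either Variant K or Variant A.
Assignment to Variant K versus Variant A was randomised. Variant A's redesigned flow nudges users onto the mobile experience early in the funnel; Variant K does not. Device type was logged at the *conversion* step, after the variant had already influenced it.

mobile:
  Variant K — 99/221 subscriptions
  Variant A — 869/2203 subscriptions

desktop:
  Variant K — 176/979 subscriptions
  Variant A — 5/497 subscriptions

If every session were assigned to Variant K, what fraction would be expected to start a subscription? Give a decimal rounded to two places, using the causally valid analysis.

0.23

The distribution of device type is itself part of what the variant does — it is an intermediate outcome. Holding it fixed would remove that part of the effect; the total effect is the pooled difference.
So P(outcome | do(Variant K)) is just the pooled rate for Variant K: 275/1200 = 0.229.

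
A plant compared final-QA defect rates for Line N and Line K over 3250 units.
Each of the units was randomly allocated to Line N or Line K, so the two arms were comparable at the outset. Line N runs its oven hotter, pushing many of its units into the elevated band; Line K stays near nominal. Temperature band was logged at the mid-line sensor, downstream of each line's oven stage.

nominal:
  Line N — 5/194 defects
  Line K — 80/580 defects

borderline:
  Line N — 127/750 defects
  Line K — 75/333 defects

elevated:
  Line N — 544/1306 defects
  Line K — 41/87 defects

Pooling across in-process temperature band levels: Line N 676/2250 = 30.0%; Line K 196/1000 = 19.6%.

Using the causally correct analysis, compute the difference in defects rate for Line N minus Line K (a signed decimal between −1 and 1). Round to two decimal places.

+0.10

The in-process temperature band-specific comparison favours Line N throughout, but the pooled figures favour Line K. The question is whether to condition on in-process temperature band.
In-process temperature band is recorded after the line and is itself shifted by it — it sits on the causal path from line to outcome. Conditioning on a mediator would strip out part of the effect we want; the pooled comparison gives the total causal effect.
The causal difference is the pooled difference: 0.300 − 0.196 = +0.104.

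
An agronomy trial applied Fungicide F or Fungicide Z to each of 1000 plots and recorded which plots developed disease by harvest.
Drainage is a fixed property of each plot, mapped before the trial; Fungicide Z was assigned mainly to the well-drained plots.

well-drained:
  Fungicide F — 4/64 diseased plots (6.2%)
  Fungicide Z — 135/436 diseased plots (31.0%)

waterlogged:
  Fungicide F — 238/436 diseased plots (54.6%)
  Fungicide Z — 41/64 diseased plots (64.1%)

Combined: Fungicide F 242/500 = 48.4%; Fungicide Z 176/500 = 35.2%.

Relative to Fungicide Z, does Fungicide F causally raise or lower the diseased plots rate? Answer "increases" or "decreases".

The stratified and pooled comparisons disagree (Fungicide F wins within each field drainage; Fungicide Z wins overall), so the answer turns on the causal role of field drainage.
Nothing the fungicide does changes field drainage; the imbalance is an allocation artefact. With field drainage also predicting the outcome, the pooled figure is confounded, and the within-stratum comparison is the causal one.
Within each level — well-drained: 6.2% vs 31.0%; waterlogged: 54.6% vs 64.1% — Fungicide F is lower every time.

decreases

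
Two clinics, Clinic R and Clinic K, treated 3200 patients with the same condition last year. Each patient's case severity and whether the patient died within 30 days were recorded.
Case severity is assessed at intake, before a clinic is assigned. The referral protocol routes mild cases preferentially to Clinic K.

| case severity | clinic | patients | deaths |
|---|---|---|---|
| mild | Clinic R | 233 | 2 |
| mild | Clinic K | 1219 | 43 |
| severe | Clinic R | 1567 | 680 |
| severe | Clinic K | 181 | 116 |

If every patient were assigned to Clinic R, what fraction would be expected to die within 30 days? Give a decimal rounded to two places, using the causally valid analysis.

0.24

The case severity-specific comparison favours Clinic R throughout, but the pooled figures favour Clinic K. The question is whether to condition on case severity.
Case severity differs across clinics for reasons unrelated to any effect of the clinic itself, and it separately predicts the outcome — a classic confounder. We must compare within case severity levels.
Standardising Clinic R to the population case severity mix: 0.454·2/233 + 0.546·680/1567 = 0.241.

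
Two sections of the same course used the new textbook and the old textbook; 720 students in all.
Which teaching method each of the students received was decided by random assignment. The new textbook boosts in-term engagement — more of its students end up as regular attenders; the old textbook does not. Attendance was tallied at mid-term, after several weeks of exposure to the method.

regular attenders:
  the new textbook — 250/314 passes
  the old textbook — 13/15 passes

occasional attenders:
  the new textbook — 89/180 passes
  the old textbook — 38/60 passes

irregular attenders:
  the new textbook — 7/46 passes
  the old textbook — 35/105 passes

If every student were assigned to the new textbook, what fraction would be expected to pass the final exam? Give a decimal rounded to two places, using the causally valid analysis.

Mid-term attendance here is a post-treatment variable shaped by the teaching method; conditioning on it would introduce bias rather than remove it. The overall comparison is the causal one.
So P(outcome | do(the new textbook)) is just the pooled rate for the new textbook: 346/540 = 0.641.

0.64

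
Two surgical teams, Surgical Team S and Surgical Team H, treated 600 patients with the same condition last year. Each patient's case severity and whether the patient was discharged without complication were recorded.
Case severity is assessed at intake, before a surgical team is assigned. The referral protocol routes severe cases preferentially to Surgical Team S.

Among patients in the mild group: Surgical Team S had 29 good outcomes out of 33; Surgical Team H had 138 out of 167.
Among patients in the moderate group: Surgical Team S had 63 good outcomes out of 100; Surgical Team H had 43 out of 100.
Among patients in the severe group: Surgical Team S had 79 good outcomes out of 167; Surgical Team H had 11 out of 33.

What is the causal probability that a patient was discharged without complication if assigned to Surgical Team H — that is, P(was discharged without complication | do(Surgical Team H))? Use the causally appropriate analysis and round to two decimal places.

0.53

Since case severity is a pre-existing factor (not a product of the surgical team) and it affects the outcome on its own, it is a confounder. The stratified rates, not the pooled rate, identify the causal effect.
Standardising Surgical Team H to the population case severity mix: 0.333·138/167 + 0.333·43/100 + 0.333·11/33 = 0.530.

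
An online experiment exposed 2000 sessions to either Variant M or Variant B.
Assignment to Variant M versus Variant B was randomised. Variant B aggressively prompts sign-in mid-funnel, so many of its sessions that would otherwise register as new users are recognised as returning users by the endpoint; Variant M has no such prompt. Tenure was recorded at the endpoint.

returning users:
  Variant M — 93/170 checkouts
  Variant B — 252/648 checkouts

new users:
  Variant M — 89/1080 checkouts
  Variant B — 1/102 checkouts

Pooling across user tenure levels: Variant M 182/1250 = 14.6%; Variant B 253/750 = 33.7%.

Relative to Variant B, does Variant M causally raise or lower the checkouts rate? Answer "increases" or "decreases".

decreases

Variant M is higher inside every user tenure stratum but Variant B is higher in aggregate. Whether to stratify depends on how user tenure relates to the variant.
User tenure is recorded after the variant and is itself shifted by it — it sits on the causal path from variant to outcome. Conditioning on a mediator would strip out part of the effect we want; the pooled comparison gives the total causal effect.
Pooled: Variant M 14.6% vs Variant B 33.7%; Variant B is higher overall.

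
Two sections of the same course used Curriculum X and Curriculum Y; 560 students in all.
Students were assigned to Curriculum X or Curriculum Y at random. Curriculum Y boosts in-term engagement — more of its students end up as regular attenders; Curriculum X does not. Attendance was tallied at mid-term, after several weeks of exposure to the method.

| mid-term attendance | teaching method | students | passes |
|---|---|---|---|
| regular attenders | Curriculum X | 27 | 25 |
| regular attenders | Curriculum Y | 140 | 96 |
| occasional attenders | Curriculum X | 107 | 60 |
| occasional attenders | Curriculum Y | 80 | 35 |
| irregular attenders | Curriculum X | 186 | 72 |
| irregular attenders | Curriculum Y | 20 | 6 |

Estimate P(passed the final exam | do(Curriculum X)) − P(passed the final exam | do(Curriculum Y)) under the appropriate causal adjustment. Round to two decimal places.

Stratifying would compare teaching methods among students the teaching methods themselves sorted into mid-term attendance groups — a form of selection on an intermediate. The unconditioned pooled rates give the total causal effect.
The causal difference is the pooled difference: 0.491 − 0.571 = -0.080.

-0.08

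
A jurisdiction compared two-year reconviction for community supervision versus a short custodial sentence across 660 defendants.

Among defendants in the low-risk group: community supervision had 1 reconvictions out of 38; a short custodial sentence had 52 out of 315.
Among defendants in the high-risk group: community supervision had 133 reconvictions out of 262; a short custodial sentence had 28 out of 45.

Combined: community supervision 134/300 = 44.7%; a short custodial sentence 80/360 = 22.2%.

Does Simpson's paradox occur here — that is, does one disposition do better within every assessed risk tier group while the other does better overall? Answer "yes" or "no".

Within each assessed risk tier level (low-risk 2.6% vs 16.5%; high-risk 50.8% vs 62.2%), community supervision has the lower rate every time. Pooled: 44.7% vs 22.2% — a short custodial sentence has the lower rate overall. The two comparisons disagree.

yes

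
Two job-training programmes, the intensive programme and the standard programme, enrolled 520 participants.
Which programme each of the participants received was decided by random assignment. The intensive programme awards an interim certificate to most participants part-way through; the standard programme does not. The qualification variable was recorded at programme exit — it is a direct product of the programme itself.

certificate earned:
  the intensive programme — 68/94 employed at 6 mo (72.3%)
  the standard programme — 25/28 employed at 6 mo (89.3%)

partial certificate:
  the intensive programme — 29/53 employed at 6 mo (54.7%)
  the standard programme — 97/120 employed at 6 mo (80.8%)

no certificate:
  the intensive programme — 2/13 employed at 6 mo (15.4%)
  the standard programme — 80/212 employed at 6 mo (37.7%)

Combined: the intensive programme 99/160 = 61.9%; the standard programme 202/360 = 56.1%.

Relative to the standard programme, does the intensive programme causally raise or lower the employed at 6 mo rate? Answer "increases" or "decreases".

Qualification attained during the programme is downstream of the programme. One should not condition on a consequence of treatment, so the overall rates are the right comparison.
Pooled: the intensive programme 61.9% vs the standard programme 56.1%; the intensive programme is higher overall.

increases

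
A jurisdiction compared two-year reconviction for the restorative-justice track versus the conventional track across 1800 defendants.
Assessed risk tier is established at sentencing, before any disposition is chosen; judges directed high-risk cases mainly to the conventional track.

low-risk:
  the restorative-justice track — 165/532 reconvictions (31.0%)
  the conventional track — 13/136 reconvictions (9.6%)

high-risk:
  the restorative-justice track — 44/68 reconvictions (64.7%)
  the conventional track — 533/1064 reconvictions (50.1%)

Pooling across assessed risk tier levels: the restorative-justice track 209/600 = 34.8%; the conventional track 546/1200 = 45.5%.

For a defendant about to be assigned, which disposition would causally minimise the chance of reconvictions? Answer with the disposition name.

Assessed risk tier satisfies the back-door criterion: it is not a descendant of the disposition, and it blocks the spurious path from disposition to outcome. Adjusting for it (i.e., using the within-assessed risk tier rates) gives the causal effect.
Within each level — low-risk: 31.0% vs 9.6%; high-risk: 64.7% vs 50.1% — the conventional track is lower every time.

the conventional track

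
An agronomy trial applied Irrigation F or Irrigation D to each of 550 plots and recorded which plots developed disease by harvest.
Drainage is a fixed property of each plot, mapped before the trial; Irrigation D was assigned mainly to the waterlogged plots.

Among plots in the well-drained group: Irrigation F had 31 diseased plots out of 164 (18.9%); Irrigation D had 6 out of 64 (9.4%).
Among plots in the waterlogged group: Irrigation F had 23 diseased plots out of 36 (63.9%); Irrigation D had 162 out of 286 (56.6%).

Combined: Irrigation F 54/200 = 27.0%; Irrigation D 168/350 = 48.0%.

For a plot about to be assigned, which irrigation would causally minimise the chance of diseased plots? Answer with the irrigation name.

Field drainage satisfies the back-door criterion: it is not a descendant of the irrigation, and it blocks the spurious path from irrigation to outcome. Adjusting for it (i.e., using the within-field drainage rates) gives the causal effect.
Within each level — well-drained: 18.9% vs 9.4%; waterlogged: 63.9% vs 56.6% — Irrigation D is lower every time.

Irrigation D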